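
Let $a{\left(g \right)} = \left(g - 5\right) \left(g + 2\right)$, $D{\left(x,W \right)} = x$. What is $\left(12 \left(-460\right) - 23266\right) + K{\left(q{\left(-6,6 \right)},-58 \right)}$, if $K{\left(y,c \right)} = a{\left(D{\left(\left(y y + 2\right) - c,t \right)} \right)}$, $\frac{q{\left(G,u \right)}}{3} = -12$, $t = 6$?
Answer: $1805872$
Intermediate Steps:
$a{\left(g \right)} = \left(-5 + g\right) \left(2 + g\right)$
$q{\left(G,u \right)} = -36$ ($q{\left(G,u \right)} = 3 \left(-12\right) = -36$)
$K{\left(y,c \right)} = -16 + \left(2 + y^{2} - c\right)^{2} - 3 y^{2} + 3 c$ ($K{\left(y,c \right)} = -10 + \left(\left(y y + 2\right) - c\right)^{2} - 3 \left(\left(y y + 2\right) - c\right) = -10 + \left(\left(y^{2} + 2\right) - c\right)^{2} - 3 \left(\left(y^{2} + 2\right) - c\right) = -10 + \left(\left(2 + y^{2}\right) - c\right)^{2} - 3 \left(\left(2 + y^{2}\right) - c\right) = -10 + \left(2 + y^{2} - c\right)^{2} - 3 \left(2 + y^{2} - c\right) = -10 + \left(2 + y^{2} - c\right)^{2} - \left(6 - 3 c + 3 y^{2}\right) = -16 + \left(2 + y^{2} - c\right)^{2} - 3 y^{2} + 3 c$)
$\left(12 \left(-460\right) - 23266\right) + K{\left(q{\left(-6,6 \right)},-58 \right)} = \left(12 \left(-460\right) - 23266\right) + \left(-16 + \left(2 + \left(-36\right)^{2} - -58\right)^{2} - 3 \left(-36\right)^{2} + 3 \left(-58\right)\right) = \left(-5520 - 23266\right) - \left(4078 - \left(2 + 1296 + 58\right)^{2}\right) = -28786 - \left(4078 - 1838736\right) = -28786 - -1834658 = -28786 + 1834658 = 1805872$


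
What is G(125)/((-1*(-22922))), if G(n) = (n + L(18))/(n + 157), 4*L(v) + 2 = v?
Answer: 43/2154668 ≈ 1.9957e-5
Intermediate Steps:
L(v) = -1/2 + v/4
G(n) = (4 + n)/(157 + n) (G(n) = (n + (-1/2 + (1/4)*18))/(n + 157) = (n + (-1/2 + 9/2))/(157 + n) = (n + 4)/(157 + n) = (4 + n)/(157 + n))
G(125)/((-1*(-22922))) = ((4 + 125)/(157 + 125))/((-1*(-22922))) = (129/282)/22922 = ((1/282)*129)*(1/22922) = (43/94)*(1/22922) = 43/2154668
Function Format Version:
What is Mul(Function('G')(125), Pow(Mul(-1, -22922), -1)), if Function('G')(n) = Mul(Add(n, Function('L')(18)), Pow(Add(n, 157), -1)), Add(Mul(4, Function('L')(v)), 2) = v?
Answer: Rational(43, 2154668) ≈ 1.9957e-5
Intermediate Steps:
Function('L')(v) = Add(Rational(-1, 2), Mul(Rational(1, 4), v))
Function('G')(n) = Mul(Pow(Add(157, n), -1), Add(4, n)) (Function('G')(n) = Mul(Add(n, Add(Rational(-1, 2), Mul(Rational(1, 4), 18))), Pow(Add(n, 157), -1)) = Mul(Add(n, Add(Rational(-1, 2), Rational(9, 2))), Pow(Add(157, n), -1)) = Mul(Add(n, 4), Pow(Add(157, n), -1)) = Mul(Add(4, n), Pow(Add(157, n), -1)) = Mul(Pow(Add(157, n), -1), Add(4, n)))
Mul(Function('G')(125), Pow(Mul(-1, -22922), -1)) = Mul(Mul(Pow(Add(157, 125), -1), Add(4, 125)), Pow(Mul(-1, -22922), -1)) = Mul(Mul(Pow(282, -1), 129), Pow(22922, -1)) = Mul(Mul(Rational(1, 282), 129), Rational(1, 22922)) = Mul(Rational(43, 94), Rational(1, 22922)) = Rational(43, 2154668)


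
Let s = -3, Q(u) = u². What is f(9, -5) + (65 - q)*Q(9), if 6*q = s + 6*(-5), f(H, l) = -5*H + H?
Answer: 11349/2 ≈ 5674.5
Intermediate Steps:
f(H, l) = -4*H
q = -11/2 (q = (-3 + 6*(-5))/6 = (-3 - 30)/6 = (⅙)*(-33) = -11/2 ≈ -5.5000)
f(9, -5) + (65 - q)*Q(9) = -4*9 + (65 - 1*(-11/2))*9² = -36 + (65 + 11/2)*81 = -36 + (141/2)*81 = -36 + 11421/2 = 11349/2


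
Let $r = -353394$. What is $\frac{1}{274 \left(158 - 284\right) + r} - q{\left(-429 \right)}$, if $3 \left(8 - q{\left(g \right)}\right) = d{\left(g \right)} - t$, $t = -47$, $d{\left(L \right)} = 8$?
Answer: $\frac{4008485}{387918} \approx 10.333$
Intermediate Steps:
$q{\left(g \right)} = - \frac{31}{3}$ ($q{\left(g \right)} = 8 - \frac{8 - -47}{3} = 8 - \frac{8 + 47}{3} = 8 - \frac{55}{3} = - \frac{31}{3}$)
$\frac{1}{274 \left(158 - 284\right) + r} - q{\left(-429 \right)} = \frac{1}{274 \left(158 - 284\right) - 353394} - - \frac{31}{3} = \frac{1}{274 \left(-126\right) - 353394} + \frac{31}{3} = \frac{1}{-34524 - 353394} + \frac{31}{3} = \frac{1}{-387918} + \frac{31}{3} = - \frac{1}{387918} + \frac{31}{3} = \frac{4008485}{387918}$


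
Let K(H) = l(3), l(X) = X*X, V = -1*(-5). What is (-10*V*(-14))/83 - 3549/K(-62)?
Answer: -96089/249 ≈ -385.90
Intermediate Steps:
V = 5
l(X) = X**2
K(H) = 9 (K(H) = 3**2 = 9)
(-10*V*(-14))/83 - 3549/K(-62) = (-10*5*(-14))/83 - 3549/9 = -50*(-14)*(1/83) - 3549*1/9 = 700*(1/83) - 1183/3 = 700/83 - 1183/3 = -96089/249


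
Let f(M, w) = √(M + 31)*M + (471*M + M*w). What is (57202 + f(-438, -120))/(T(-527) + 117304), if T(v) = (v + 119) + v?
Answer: -8776/10579 - 438*I*√407/116369 ≈ -0.82957 - 0.075934*I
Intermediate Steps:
T(v) = 119 + 2*v (T(v) = (119 + v) + v = 119 + 2*v)
f(M, w) = 471*M + M*w + M*√(31 + M) (f(M, w) = √(31 + M)*M + (471*M + M*w) = M*√(31 + M) + (471*M + M*w) = 471*M + M*w + M*√(31 + M))
(57202 + f(-438, -120))/(T(-527) + 117304) = (57202 - 438*(471 - 120 + √(31 - 438)))/((119 + 2*(-527)) + 117304) = (57202 - 438*(471 - 120 + √(-407)))/((119 - 1054) + 117304) = (57202 - 438*(471 - 120 + I*√407))/(-935 + 117304) = (57202 - 438*(351 + I*√407))/116369 = (57202 + (-153738 - 438*I*√407))*(1/116369) = (-96536 - 438*I*√407)*(1/116369) = -8776/10579 - 438*I*√407/116369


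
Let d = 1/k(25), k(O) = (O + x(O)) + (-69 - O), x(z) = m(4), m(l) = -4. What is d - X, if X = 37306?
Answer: -2723339/73 ≈ -37306.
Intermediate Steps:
x(z) = -4
k(O) = -73 (k(O) = (O - 4) + (-69 - O) = (-4 + O) + (-69 - O) = -73)
d = -1/73 (d = 1/(-73) = -1/73 ≈ -0.013699)
d - X = -1/73 - 1*37306 = -1/73 - 37306 = -2723339/73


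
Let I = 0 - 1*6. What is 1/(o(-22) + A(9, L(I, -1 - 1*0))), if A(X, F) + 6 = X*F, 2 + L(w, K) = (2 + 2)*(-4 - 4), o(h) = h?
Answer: -1/334 ≈ -0.0029940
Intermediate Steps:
I = -6 (I = 0 - 6 = -6)
L(w, K) = -34 (L(w, K) = -2 + (2 + 2)*(-4 - 4) = -2 + 4*(-8) = -2 - 32 = -34)
A(X, F) = -6 + F*X (A(X, F) = -6 + X*F = -6 + F*X)
1/(o(-22) + A(9, L(I, -1 - 1*0))) = 1/(-22 + (-6 - 34*9)) = 1/(-22 + (-6 - 306)) = 1/(-22 - 312) = 1/(-334) = -1/334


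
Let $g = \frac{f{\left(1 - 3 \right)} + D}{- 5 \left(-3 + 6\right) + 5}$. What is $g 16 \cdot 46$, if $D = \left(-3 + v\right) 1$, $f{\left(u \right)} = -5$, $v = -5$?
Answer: $\frac{4784}{5} \approx 956.8$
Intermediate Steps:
$D = -8$ ($D = \left(-3 - 5\right) 1 = \left(-8\right) 1 = -8$)
$g = \frac{13}{10}$ ($g = \frac{-5 - 8}{- 5 \left(-3 + 6\right) + 5} = - \frac{13}{\left(-5\right) 3 + 5} = - \frac{13}{-15 + 5} = - \frac{13}{-10} = \left(-13\right) \left(- \frac{1}{10}\right) = \frac{13}{10} \approx 1.3$)
$g 16 \cdot 46 = \frac{13}{10} \cdot 16 \cdot 46 = \frac{104}{5} \cdot 46 = \frac{4784}{5}$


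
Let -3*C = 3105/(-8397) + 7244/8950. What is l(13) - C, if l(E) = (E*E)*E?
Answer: 3057823764/1391725 ≈ 2197.1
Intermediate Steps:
l(E) = E³ (l(E) = E²*E = E³)
C = -203939/1391725 (C = -(3105/(-8397) + 7244/8950)/3 = -(3105*(-1/8397) + 7244*(1/8950))/3 = -(-115/311 + 3622/4475)/3 = -⅓*611817/1391725 = -203939/1391725 ≈ -0.14654)
l(13) - C = 13³ - 1*(-203939/1391725) = 2197 + 203939/1391725 = 3057823764/1391725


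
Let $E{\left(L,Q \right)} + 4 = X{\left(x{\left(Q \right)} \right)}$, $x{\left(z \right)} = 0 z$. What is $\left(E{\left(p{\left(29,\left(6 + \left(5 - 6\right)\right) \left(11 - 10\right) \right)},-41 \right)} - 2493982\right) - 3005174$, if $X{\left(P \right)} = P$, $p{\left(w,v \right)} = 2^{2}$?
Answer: $-5499160$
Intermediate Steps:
$x{\left(z \right)} = 0$
$p{\left(w,v \right)} = 4$
$E{\left(L,Q \right)} = -4$ ($E{\left(L,Q \right)} = -4 + 0 = -4$)
$\left(E{\left(p{\left(29,\left(6 + \left(5 - 6\right)\right) \left(11 - 10\right) \right)},-41 \right)} - 2493982\right) - 3005174 = \left(-4 - 2493982\right) - 3005174 = -2493986 - 3005174 = -5499160$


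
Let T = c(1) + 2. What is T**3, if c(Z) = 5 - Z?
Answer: 216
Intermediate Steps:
T = 6 (T = (5 - 1*1) + 2 = (5 - 1) + 2 = 4 + 2 = 6)
T**3 = 6**3 = 216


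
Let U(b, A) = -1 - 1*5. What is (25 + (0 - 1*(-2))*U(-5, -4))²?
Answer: 169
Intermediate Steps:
U(b, A) = -6 (U(b, A) = -1 - 5 = -6)
(25 + (0 - 1*(-2))*U(-5, -4))² = (25 + (0 - 1*(-2))*(-6))² = (25 + (0 + 2)*(-6))² = (25 + 2*(-6))² = (25 - 12)² = 13² = 169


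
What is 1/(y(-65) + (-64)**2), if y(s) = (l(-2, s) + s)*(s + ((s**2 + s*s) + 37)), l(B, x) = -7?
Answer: -1/602288 ≈ -1.6603e-6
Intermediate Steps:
y(s) = (-7 + s)*(37 + s + 2*s**2) (y(s) = (-7 + s)*(s + ((s**2 + s*s) + 37)) = (-7 + s)*(s + ((s**2 + s**2) + 37)) = (-7 + s)*(s + (2*s**2 + 37)) = (-7 + s)*(s + (37 + 2*s**2)) = (-7 + s)*(37 + s + 2*s**2))
1/(y(-65) + (-64)**2) = 1/((-259 - 13*(-65)**2 + 2*(-65)**3 + 30*(-65)) + (-64)**2) = 1/((-259 - 13*4225 + 2*(-274625) - 1950) + 4096) = 1/((-259 - 54925 - 549250 - 1950) + 4096) = 1/(-606384 + 4096) = 1/(-602288) = -1/602288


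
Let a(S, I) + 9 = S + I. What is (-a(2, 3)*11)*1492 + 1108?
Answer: 66756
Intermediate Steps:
a(S, I) = -9 + I + S (a(S, I) = -9 + (S + I) = -9 + (I + S) = -9 + I + S)
(-a(2, 3)*11)*1492 + 1108 = (-(-9 + 3 + 2)*11)*1492 + 1108 = (-1*(-4)*11)*1492 + 1108 = (4*11)*1492 + 1108 = 44*1492 + 1108 = 65648 + 1108 = 66756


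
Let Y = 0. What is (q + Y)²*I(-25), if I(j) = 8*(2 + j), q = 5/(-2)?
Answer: -1150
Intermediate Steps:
q = -5/2 (q = 5*(-½) = -5/2 ≈ -2.5000)
I(j) = 16 + 8*j
(q + Y)²*I(-25) = (-5/2 + 0)²*(16 + 8*(-25)) = (-5/2)²*(16 - 200) = (25/4)*(-184) = -1150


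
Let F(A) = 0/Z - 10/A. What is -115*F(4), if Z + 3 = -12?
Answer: 575/2 ≈ 287.50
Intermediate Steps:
Z = -15 (Z = -3 - 12 = -15)
F(A) = -10/A (F(A) = 0/(-15) - 10/A = 0*(-1/15) - 10/A = 0 - 10/A = -10/A)
-115*F(4) = -(-1150)/4 = -115*(-5/2) = 575/2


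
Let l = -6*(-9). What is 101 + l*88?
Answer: 4853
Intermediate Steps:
l = 54
101 + l*88 = 101 + 54*88 = 101 + 4752 = 4853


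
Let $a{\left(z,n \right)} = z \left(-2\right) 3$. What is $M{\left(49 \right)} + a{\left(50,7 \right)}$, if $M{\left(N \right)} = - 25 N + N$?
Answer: $-1476$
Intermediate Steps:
$a{\left(z,n \right)} = - 6 z$ ($a{\left(z,n \right)} = - 2 z 3 = - 6 z$)
$M{\left(N \right)} = - 24 N$
$M{\left(49 \right)} + a{\left(50,7 \right)} = \left(-24\right) 49 - 300 = -1176 - 300 = -1476$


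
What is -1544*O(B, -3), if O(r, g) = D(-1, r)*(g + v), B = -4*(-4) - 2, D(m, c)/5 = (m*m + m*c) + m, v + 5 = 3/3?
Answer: -756560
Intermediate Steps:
v = -4 (v = -5 + 3/3 = -5 + 3*(⅓) = -5 + 1 = -4)
D(m, c) = 5*m + 5*m² + 5*c*m (D(m, c) = 5*((m*m + m*c) + m) = 5*((m² + c*m) + m) = 5*(m + m² + c*m) = 5*m + 5*m² + 5*c*m)
B = 14 (B = 16 - 2 = 14)
O(r, g) = -5*r*(-4 + g) (O(r, g) = (5*(-1)*(1 + r - 1))*(g - 4) = (5*(-1)*r)*(-4 + g) = (-5*r)*(-4 + g) = -5*r*(-4 + g))
-1544*O(B, -3) = -7720*14*(4 - 1*(-3)) = -7720*14*(4 + 3) = -7720*14*7 = -1544*490 = -756560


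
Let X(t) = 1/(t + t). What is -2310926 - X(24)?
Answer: -110924449/48 ≈ -2.3109e+6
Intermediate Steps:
X(t) = 1/(2*t)
-2310926 - X(24) = -2310926 - 1/(2*24) = -2310926 - 1*1/48 = -2310926 - 1/48 = -110924449/48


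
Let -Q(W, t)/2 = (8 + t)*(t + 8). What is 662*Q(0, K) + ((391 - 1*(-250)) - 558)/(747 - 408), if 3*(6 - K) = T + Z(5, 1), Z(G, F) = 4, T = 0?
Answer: -216039479/1017 ≈ -2.1243e+5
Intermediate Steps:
K = 14/3 (K = 6 - (0 + 4)/3 = 6 - ⅓*4 = 6 - 4/3 = 14/3 ≈ 4.6667)
Q(W, t) = -2*(8 + t)² (Q(W, t) = -2*(8 + t)*(t + 8) = -2*(8 + t)*(8 + t) = -2*(8 + t)²)
662*Q(0, K) + ((391 - 1*(-250)) - 558)/(747 - 408) = 662*(-2*(8 + 14/3)²) + ((391 - 1*(-250)) - 558)/(747 - 408) = 662*(-2*(38/3)²) + ((391 + 250) - 558)/339 = 662*(-2*1444/9) + (641 - 558)*(1/339) = 662*(-2888/9) + 83*(1/339) = -1911856/9 + 83/339 = -216039479/1017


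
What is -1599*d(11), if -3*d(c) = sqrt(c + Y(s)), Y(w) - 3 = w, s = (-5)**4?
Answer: 1599*sqrt(71) ≈ 13473.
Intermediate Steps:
s = 625
Y(w) = 3 + w
d(c) = -sqrt(628 + c)/3 (d(c) = -sqrt(c + (3 + 625))/3 = -sqrt(c + 628)/3 = -sqrt(628 + c)/3)
-1599*d(11) = -(-533)*sqrt(628 + 11) = -(-533)*sqrt(639) = -(-533)*3*sqrt(71) = -(-1599)*sqrt(71) = 1599*sqrt(71)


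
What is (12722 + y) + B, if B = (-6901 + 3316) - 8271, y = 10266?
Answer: 11132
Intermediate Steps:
B = -11856 (B = -3585 - 8271 = -11856)
(12722 + y) + B = (12722 + 10266) - 11856 = 22988 - 11856 = 11132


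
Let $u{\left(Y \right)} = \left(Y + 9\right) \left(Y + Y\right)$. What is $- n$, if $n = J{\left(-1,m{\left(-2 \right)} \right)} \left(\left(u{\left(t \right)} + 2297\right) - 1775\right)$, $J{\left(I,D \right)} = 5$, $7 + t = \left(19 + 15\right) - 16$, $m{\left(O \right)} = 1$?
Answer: $-4810$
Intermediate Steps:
$t = 11$ ($t = -7 + \left(\left(19 + 15\right) - 16\right) = -7 + \left(34 - 16\right) = -7 + 18 = 11$)
$u{\left(Y \right)} = 2 Y \left(9 + Y\right)$ ($u{\left(Y \right)} = \left(9 + Y\right) 2 Y = 2 Y \left(9 + Y\right)$)
$n = 4810$ ($n = 5 \left(\left(2 \cdot 11 \left(9 + 11\right) + 2297\right) - 1775\right) = 5 \left(\left(2 \cdot 11 \cdot 20 + 2297\right) - 1775\right) = 5 \left(\left(440 + 2297\right) - 1775\right) = 5 \left(2737 - 1775\right) = 5 \cdot 962 = 4810$)
$- n = \left(-1\right) 4810 = -4810$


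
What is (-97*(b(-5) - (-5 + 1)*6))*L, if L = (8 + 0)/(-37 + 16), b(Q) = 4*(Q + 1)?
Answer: 6208/21 ≈ 295.62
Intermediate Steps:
b(Q) = 4 + 4*Q (b(Q) = 4*(1 + Q) = 4 + 4*Q)
L = -8/21 (L = 8/(-21) = 8*(-1/21) = -8/21 ≈ -0.38095)
(-97*(b(-5) - (-5 + 1)*6))*L = -97*((4 + 4*(-5)) - (-5 + 1)*6)*(-8/21) = -97*((4 - 20) - (-4)*6)*(-8/21) = -97*(-16 - 1*(-24))*(-8/21) = -97*(-16 + 24)*(-8/21) = -97*8*(-8/21) = -776*(-8/21) = 6208/21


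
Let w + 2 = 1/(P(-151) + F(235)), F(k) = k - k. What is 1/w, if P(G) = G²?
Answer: -22801/45601 ≈ -0.50001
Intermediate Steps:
F(k) = 0
w = -45601/22801 (w = -2 + 1/((-151)² + 0) = -2 + 1/(22801 + 0) = -2 + 1/22801 = -45601/22801 ≈ -2.0000)
1/w = 1/(-45601/22801) = -22801/45601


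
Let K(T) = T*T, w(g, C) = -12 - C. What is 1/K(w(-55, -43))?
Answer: 1/961 ≈ 0.0010406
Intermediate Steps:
K(T) = T²
1/K(w(-55, -43)) = 1/((-12 - 1*(-43))²) = 1/((-12 + 43)²) = 1/(31²) = 1/961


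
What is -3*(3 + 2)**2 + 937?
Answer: 862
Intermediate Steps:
-3*(3 + 2)**2 + 937 = -3*5**2 + 937 = -3*25 + 937 = -75 + 937 = 862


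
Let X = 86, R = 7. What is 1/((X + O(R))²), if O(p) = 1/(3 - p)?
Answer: 16/117649 ≈ 0.00013600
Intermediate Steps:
1/((X + O(R))²) = 1/((86 - 1/(-3 + 7))²) = 1/((86 - 1/4)²) = 1/((86 - 1*¼)²) = 1/((86 - ¼)²) = 1/((343/4)²) = 1/(117649/16) = 16/117649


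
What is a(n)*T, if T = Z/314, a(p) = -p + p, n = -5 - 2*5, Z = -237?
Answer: 0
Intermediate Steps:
n = -15 (n = -5 - 10 = -15)
a(p) = 0
T = -237/314 ≈ -0.75478
a(n)*T = 0*(-237/314) = 0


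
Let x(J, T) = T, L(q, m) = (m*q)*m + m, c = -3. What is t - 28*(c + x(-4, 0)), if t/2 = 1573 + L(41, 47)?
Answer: 184462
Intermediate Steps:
L(q, m) = m + q*m**2 (L(q, m) = q*m**2 + m = m + q*m**2)
t = 184378 (t = 2*(1573 + 47*(1 + 47*41)) = 2*(1573 + 47*(1 + 1927)) = 2*(1573 + 47*1928) = 2*(1573 + 90616) = 2*92189 = 184378)
t - 28*(c + x(-4, 0)) = 184378 - 28*(-3 + 0) = 184378 - 28*(-3) = 184378 - 1*(-84) = 184378 + 84 = 184462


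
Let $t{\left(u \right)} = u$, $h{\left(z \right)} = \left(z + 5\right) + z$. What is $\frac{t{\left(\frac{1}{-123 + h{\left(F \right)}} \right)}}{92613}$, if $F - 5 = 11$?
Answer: $- \frac{1}{7964718} \approx -1.2555 \cdot 10^{-7}$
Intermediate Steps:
$F = 16$ ($F = 5 + 11 = 16$)
$h{\left(z \right)} = 5 + 2 z$ ($h{\left(z \right)} = \left(5 + z\right) + z = 5 + 2 z$)
$\frac{t{\left(\frac{1}{-123 + h{\left(F \right)}} \right)}}{92613} = \frac{1}{\left(-123 + \left(5 + 2 \cdot 16\right)\right) 92613} = \frac{1}{-123 + \left(5 + 32\right)} \frac{1}{92613} = \frac{1}{-123 + 37} \cdot \frac{1}{92613} = \frac{1}{-86} \cdot \frac{1}{92613} = \left(- \frac{1}{86}\right) \frac{1}{92613} = - \frac{1}{7964718}$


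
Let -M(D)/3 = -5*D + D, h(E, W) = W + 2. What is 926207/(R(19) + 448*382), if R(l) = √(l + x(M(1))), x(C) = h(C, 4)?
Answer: 926207/171141 ≈ 5.4119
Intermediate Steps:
h(E, W) = 2 + W
M(D) = 12*D (M(D) = -3*(-5*D + D) = -(-12)*D = 12*D)
x(C) = 6 (x(C) = 2 + 4 = 6)
R(l) = √(6 + l) (R(l) = √(l + 6) = √(6 + l))
926207/(R(19) + 448*382) = 926207/(√(6 + 19) + 448*382) = 926207/(√25 + 171136) = 926207/(5 + 171136) = 926207/171141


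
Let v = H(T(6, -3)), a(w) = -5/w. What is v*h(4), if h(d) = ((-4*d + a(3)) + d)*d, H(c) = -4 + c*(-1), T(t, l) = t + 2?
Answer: 656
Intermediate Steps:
T(t, l) = 2 + t
H(c) = -4 - c
h(d) = d*(-5/3 - 3*d) (h(d) = ((-4*d - 5/3) + d)*d = ((-5/3 - 4*d) + d)*d = (-5/3 - 3*d)*d = d*(-5/3 - 3*d))
v = -12 (v = -4 - (2 + 6) = -4 - 1*8 = -4 - 8 = -12)
v*h(4) = -(-4)*4*(5 + 9*4) = -(-4)*4*(5 + 36) = -(-4)*4*41 = -12*(-164/3) = 656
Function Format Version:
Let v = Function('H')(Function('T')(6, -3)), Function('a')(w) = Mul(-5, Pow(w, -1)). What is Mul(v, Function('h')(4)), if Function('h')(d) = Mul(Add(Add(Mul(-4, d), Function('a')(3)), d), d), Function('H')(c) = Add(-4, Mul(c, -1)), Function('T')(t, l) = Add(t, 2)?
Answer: 656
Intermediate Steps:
Function('T')(t, l) = Add(2, t)
Function('H')(c) = Add(-4, Mul(-1, c))
Function('h')(d) = Mul(d, Add(Rational(-5, 3), Mul(-3, d))) (Function('h')(d) = Mul(Add(Add(Mul(-4, d), Mul(-5, Pow(3, -1))), d), d) = Mul(Add(Add(Mul(-4, d), Mul(-5, Rational(1, 3))), d), d) = Mul(Add(Add(Mul(-4, d), Rational(-5, 3)), d), d) = Mul(Add(Add(Rational(-5, 3), Mul(-4, d)), d), d) = Mul(Add(Rational(-5, 3), Mul(-3, d)), d) = Mul(d, Add(Rational(-5, 3), Mul(-3, d))))
v = -12 (v = Add(-4, Mul(-1, Add(2, 6))) = Add(-4, Mul(-1, 8)) = Add(-4, -8) = -12)
Mul(v, Function('h')(4)) = Mul(-12, Mul(Rational(-1, 3), 4, Add(5, Mul(9, 4)))) = Mul(-12, Mul(Rational(-1, 3), 4, Add(5, 36))) = Mul(-12, Mul(Rational(-1, 3), 4, 41)) = Mul(-12, Rational(-164, 3)) = 656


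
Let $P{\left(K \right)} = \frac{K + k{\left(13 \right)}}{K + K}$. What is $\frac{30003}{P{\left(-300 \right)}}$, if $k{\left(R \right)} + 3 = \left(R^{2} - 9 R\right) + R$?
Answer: $\frac{9000900}{119} \approx 75638.0$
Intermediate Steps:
$k{\left(R \right)} = -3 + R^{2} - 8 R$ ($k{\left(R \right)} = -3 + \left(\left(R^{2} - 9 R\right) + R\right) = -3 + \left(R^{2} - 8 R\right) = -3 + R^{2} - 8 R$)
$P{\left(K \right)} = \frac{62 + K}{2 K}$ ($P{\left(K \right)} = \frac{K - \left(107 - 169\right)}{K + K} = \frac{K - -62}{2 K} = \left(K + 62\right) \frac{1}{2 K} = \left(62 + K\right) \frac{1}{2 K} = \frac{62 + K}{2 K}$)
$\frac{30003}{P{\left(-300 \right)}} = \frac{30003}{\frac{1}{2} \frac{1}{-300} \left(62 - 300\right)} = \frac{30003}{\frac{1}{2} \left(- \frac{1}{300}\right) \left(-238\right)} = \frac{30003}{\frac{119}{300}} = 30003 \cdot \frac{300}{119} = \frac{9000900}{119}$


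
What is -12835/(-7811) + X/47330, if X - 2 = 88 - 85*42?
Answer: 58029827/36969463 ≈ 1.5697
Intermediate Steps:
X = -3480 (X = 2 + (88 - 85*42) = 2 + (88 - 3570) = 2 - 3482 = -3480)
-12835/(-7811) + X/47330 = -12835/(-7811) - 3480/47330 = -12835*(-1/7811) - 3480*1/47330 = 12835/7811 - 348/4733 = 58029827/36969463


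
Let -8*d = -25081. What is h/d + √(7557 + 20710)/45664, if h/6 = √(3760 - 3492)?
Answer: √28267/45664 + 96*√67/25081 ≈ 0.035012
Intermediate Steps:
h = 12*√67 (h = 6*√(3760 - 3492) = 6*√268 = 6*(2*√67) = 12*√67 ≈ 98.224)
d = 25081/8 (d = -⅛*(-25081) = 25081/8 ≈ 3135.1)
h/d + √(7557 + 20710)/45664 = (12*√67)/(25081/8) + √(7557 + 20710)/45664 = (12*√67)*(8/25081) + √28267*(1/45664) = 96*√67/25081 + √28267/45664 = √28267/45664 + 96*√67/25081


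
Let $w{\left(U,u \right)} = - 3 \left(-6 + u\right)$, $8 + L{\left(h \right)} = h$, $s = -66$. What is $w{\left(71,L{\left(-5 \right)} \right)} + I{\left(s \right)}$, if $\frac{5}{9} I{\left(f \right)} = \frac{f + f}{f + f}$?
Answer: $\frac{294}{5} \approx 58.8$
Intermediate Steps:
$I{\left(f \right)} = \frac{9}{5}$ ($I{\left(f \right)} = \frac{9 \frac{f + f}{f + f}}{5} = \frac{9 \frac{2 f}{2 f}}{5} = \frac{9 \cdot 2 f \frac{1}{2 f}}{5} = \frac{9}{5} \cdot 1 = \frac{9}{5}$)
$L{\left(h \right)} = -8 + h$
$w{\left(U,u \right)} = 18 - 3 u$
$w{\left(71,L{\left(-5 \right)} \right)} + I{\left(s \right)} = \left(18 - 3 \left(-8 - 5\right)\right) + \frac{9}{5} = \left(18 - -39\right) + \frac{9}{5} = \left(18 + 39\right) + \frac{9}{5} = 57 + \frac{9}{5} = \frac{294}{5}$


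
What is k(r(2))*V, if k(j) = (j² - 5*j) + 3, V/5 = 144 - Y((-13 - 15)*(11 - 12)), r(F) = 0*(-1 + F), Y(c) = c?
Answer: 1740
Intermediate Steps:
r(F) = 0
V = 580 (V = 5*(144 - (-13 - 15)*(11 - 12)) = 5*(144 - (-28)*(-1)) = 5*(144 - 1*28) = 5*(144 - 28) = 5*116 = 580)
k(j) = 3 + j² - 5*j
k(r(2))*V = (3 + 0² - 5*0)*580 = (3 + 0 + 0)*580 = 3*580 = 1740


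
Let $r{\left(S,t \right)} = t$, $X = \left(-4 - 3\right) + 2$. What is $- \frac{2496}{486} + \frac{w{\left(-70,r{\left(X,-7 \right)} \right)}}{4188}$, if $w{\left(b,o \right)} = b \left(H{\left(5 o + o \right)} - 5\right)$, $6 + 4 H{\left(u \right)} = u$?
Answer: $- \frac{274303}{56538} \approx -4.8517$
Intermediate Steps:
$H{\left(u \right)} = - \frac{3}{2} + \frac{u}{4}$
$X = -5$ ($X = -7 + 2 = -5$)
$w{\left(b,o \right)} = b \left(- \frac{13}{2} + \frac{3 o}{2}\right)$ ($w{\left(b,o \right)} = b \left(\left(- \frac{3}{2} + \frac{5 o + o}{4}\right) - 5\right) = b \left(\left(- \frac{3}{2} + \frac{6 o}{4}\right) - 5\right) = b \left(\left(- \frac{3}{2} + \frac{3 o}{2}\right) - 5\right) = b \left(- \frac{13}{2} + \frac{3 o}{2}\right)$)
$- \frac{2496}{486} + \frac{w{\left(-70,r{\left(X,-7 \right)} \right)}}{4188} = - \frac{2496}{486} + \frac{\frac{1}{2} \left(-70\right) \left(-13 + 3 \left(-7\right)\right)}{4188} = \left(-2496\right) \frac{1}{486} + \frac{1}{2} \left(-70\right) \left(-13 - 21\right) \frac{1}{4188} = - \frac{416}{81} + \frac{1}{2} \left(-70\right) \left(-34\right) \frac{1}{4188} = - \frac{416}{81} + 1190 \cdot \frac{1}{4188} = - \frac{416}{81} + \frac{595}{2094} = - \frac{274303}{56538}$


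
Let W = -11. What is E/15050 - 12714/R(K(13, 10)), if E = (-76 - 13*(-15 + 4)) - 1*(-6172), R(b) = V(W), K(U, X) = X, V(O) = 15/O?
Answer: 140326419/15050 ≈ 9324.0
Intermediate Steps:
R(b) = -15/11 (R(b) = 15/(-11) = 15*(-1/11) = -15/11)
E = 6239 (E = (-76 - 13*(-11)) + 6172 = (-76 + 143) + 6172 = 67 + 6172 = 6239)
E/15050 - 12714/R(K(13, 10)) = 6239/15050 - 12714/(-15/11) = 6239*(1/15050) - 12714*(-11/15) = 6239/15050 + 46618/5 = 140326419/15050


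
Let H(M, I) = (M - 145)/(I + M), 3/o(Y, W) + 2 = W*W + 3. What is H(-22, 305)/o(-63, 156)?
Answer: -4064279/849 ≈ -4787.1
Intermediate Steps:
o(Y, W) = 3/(1 + W²) (o(Y, W) = 3/(-2 + (W*W + 3)) = 3/(-2 + (W² + 3)) = 3/(-2 + (3 + W²)) = 3/(1 + W²))
H(M, I) = (-145 + M)/(I + M)
H(-22, 305)/o(-63, 156) = ((-145 - 22)/(305 - 22))/((3/(1 + 156²))) = (-167/283)/((3/(1 + 24336))) = ((1/283)*(-167))/((3/24337)) = -167/(283*(3*(1/24337))) = -167/(283*3/24337) = -167/283*24337/3 = -4064279/849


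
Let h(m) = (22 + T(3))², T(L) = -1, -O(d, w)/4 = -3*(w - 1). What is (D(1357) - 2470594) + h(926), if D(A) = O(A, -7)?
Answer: -2470249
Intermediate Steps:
O(d, w) = -12 + 12*w (O(d, w) = -(-12)*(w - 1) = -(-12)*(-1 + w) = -4*(3 - 3*w) = -12 + 12*w)
D(A) = -96 (D(A) = -12 + 12*(-7) = -12 - 84 = -96)
h(m) = 441 (h(m) = (22 - 1)² = 21² = 441)
(D(1357) - 2470594) + h(926) = (-96 - 2470594) + 441 = -2470690 + 441 = -2470249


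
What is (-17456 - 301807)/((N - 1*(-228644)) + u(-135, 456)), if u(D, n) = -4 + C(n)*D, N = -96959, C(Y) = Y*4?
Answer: 319263/114559 ≈ 2.7869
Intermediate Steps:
C(Y) = 4*Y
u(D, n) = -4 + 4*D*n (u(D, n) = -4 + (4*n)*D = -4 + 4*D*n)
(-17456 - 301807)/((N - 1*(-228644)) + u(-135, 456)) = (-17456 - 301807)/((-96959 - 1*(-228644)) + (-4 + 4*(-135)*456)) = -319263/((-96959 + 228644) + (-4 - 246240)) = -319263/(131685 - 246244) = -319263/(-114559) = -319263*(-1/114559) = 319263/114559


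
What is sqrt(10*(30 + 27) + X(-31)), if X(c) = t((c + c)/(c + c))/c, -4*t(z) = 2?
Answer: sqrt(2191142)/62 ≈ 23.875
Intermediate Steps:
t(z) = -1/2 (t(z) = -1/4*2 = -1/2)
X(c) = -1/(2*c)
sqrt(10*(30 + 27) + X(-31)) = sqrt(10*(30 + 27) - 1/2/(-31)) = sqrt(10*57 - 1/2*(-1/31)) = sqrt(570 + 1/62) = sqrt(35341/62) = sqrt(2191142)/62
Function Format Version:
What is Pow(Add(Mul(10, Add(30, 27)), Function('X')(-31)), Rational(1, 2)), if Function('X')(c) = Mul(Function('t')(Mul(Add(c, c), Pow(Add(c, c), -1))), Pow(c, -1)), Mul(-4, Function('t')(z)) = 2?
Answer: Mul(Rational(1, 62), Pow(2191142, Rational(1, 2))) ≈ 23.875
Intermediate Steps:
Function('t')(z) = Rational(-1, 2) (Function('t')(z) = Mul(Rational(-1, 4), 2) = Rational(-1, 2))
Function('X')(c) = Mul(Rational(-1, 2), Pow(c, -1))
Pow(Add(Mul(10, Add(30, 27)), Function('X')(-31)), Rational(1, 2)) = Pow(Add(Mul(10, Add(30, 27)), Mul(Rational(-1, 2), Pow(-31, -1))), Rational(1, 2)) = Pow(Add(Mul(10, 57), Mul(Rational(-1, 2), Rational(-1, 31))), Rational(1, 2)) = Pow(Add(570, Rational(1, 62)), Rational(1, 2)) = Pow(Rational(35341, 62), Rational(1, 2)) = Mul(Rational(1, 62), Pow(2191142, Rational(1, 2)))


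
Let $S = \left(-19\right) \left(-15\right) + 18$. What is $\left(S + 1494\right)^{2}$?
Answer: $3229209$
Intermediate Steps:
$S = 303$ ($S = 285 + 18 = 303$)
$\left(S + 1494\right)^{2} = \left(303 + 1494\right)^{2} = 1797^{2} = 3229209$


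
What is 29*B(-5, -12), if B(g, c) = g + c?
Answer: -493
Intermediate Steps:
B(g, c) = c + g
29*B(-5, -12) = 29*(-12 - 5) = 29*(-17) = -493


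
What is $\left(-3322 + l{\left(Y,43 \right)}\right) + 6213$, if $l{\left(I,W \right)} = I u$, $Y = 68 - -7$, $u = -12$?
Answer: $1991$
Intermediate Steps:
$Y = 75$ ($Y = 68 + 7 = 75$)
$l{\left(I,W \right)} = - 12 I$ ($l{\left(I,W \right)} = I \left(-12\right) = - 12 I$)
$\left(-3322 + l{\left(Y,43 \right)}\right) + 6213 = \left(-3322 - 900\right) + 6213 = -4222 + 6213 = 1991$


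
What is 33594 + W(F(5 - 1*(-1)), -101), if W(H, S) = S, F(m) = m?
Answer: 33493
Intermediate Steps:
33594 + W(F(5 - 1*(-1)), -101) = 33594 - 101 = 33493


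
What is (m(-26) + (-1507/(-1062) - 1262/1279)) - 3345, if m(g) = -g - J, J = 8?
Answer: -4518470237/1358298 ≈ -3326.6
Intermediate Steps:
m(g) = -8 - g (m(g) = -g - 1*8 = -g - 8 = -8 - g)
(m(-26) + (-1507/(-1062) - 1262/1279)) - 3345 = ((-8 - 1*(-26)) + (-1507/(-1062) - 1262/1279)) - 3345 = ((-8 + 26) + (-1507*(-1/1062) - 1262*1/1279)) - 3345 = (18 + (1507/1062 - 1262/1279)) - 3345 = (18 + 587209/1358298) - 3345 = 25036573/1358298 - 3345 = -4518470237/1358298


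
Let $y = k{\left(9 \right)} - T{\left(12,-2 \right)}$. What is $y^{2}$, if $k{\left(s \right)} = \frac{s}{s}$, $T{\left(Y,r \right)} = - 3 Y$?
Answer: $1369$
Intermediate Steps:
$k{\left(s \right)} = 1$
$y = 37$ ($y = 1 - \left(-3\right) 12 = 1 - -36 = 1 + 36 = 37$)
$y^{2} = 37^{2} = 1369$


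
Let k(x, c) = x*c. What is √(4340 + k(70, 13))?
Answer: 5*√210 ≈ 72.457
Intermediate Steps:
k(x, c) = c*x
√(4340 + k(70, 13)) = √(4340 + 13*70) = √(4340 + 910) = √5250 = 5*√210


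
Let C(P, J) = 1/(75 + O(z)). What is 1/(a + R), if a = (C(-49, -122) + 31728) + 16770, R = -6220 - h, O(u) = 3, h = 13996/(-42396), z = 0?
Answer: 275574/11650812079 ≈ 2.3653e-5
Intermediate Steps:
h = -3499/10599 (h = 13996*(-1/42396) = -3499/10599 ≈ -0.33013)
R = -65922281/10599 (R = -6220 - 1*(-3499/10599) = -6220 + 3499/10599 = -65922281/10599 ≈ -6219.7)
C(P, J) = 1/78 (C(P, J) = 1/(75 + 3) = 1/78)
a = 3782845/78 (a = (1/78 + 31728) + 16770 = 2474785/78 + 16770 = 3782845/78 ≈ 48498.)
1/(a + R) = 1/(3782845/78 - 65922281/10599) = 1/(11650812079/275574) = 275574/11650812079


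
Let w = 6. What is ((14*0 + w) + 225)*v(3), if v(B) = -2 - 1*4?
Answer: -1386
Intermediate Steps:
v(B) = -6 (v(B) = -2 - 4 = -6)
((14*0 + w) + 225)*v(3) = ((14*0 + 6) + 225)*(-6) = ((0 + 6) + 225)*(-6) = (6 + 225)*(-6) = 231*(-6) = -1386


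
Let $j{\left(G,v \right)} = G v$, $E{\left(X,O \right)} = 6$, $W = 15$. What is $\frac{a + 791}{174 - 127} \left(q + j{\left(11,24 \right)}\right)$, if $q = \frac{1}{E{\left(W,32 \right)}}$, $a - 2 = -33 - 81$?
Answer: $\frac{1076215}{282} \approx 3816.4$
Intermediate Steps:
$a = -112$ ($a = 2 - 114 = -112$)
$q = \frac{1}{6} \approx 0.16667$
$\frac{a + 791}{174 - 127} \left(q + j{\left(11,24 \right)}\right) = \frac{-112 + 791}{174 - 127} \left(\frac{1}{6} + 11 \cdot 24\right) = \frac{679}{47} \left(\frac{1}{6} + 264\right) = 679 \cdot \frac{1}{47} \cdot \frac{1585}{6} = \frac{679}{47} \cdot \frac{1585}{6} = \frac{1076215}{282}$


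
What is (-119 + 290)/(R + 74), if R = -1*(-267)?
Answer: 171/341 ≈ 0.50147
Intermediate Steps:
R = 267
(-119 + 290)/(R + 74) = (-119 + 290)/(267 + 74) = 171/341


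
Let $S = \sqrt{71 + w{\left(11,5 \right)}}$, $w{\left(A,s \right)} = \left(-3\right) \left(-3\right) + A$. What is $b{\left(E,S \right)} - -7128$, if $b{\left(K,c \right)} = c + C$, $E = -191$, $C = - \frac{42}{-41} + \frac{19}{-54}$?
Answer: $\frac{15782881}{2214} + \sqrt{91} \approx 7138.2$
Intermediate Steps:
$w{\left(A,s \right)} = 9 + A$
$C = \frac{1489}{2214}$ ($C = \left(-42\right) \left(- \frac{1}{41}\right) + 19 \left(- \frac{1}{54}\right) = \frac{42}{41} - \frac{19}{54} = \frac{1489}{2214} \approx 0.67254$)
$S = \sqrt{91}$ ($S = \sqrt{71 + \left(9 + 11\right)} = \sqrt{71 + 20} = \sqrt{91} \approx 9.5394$)
$b{\left(K,c \right)} = \frac{1489}{2214} + c$ ($b{\left(K,c \right)} = c + \frac{1489}{2214} = \frac{1489}{2214} + c$)
$b{\left(E,S \right)} - -7128 = \left(\frac{1489}{2214} + \sqrt{91}\right) - -7128 = \left(\frac{1489}{2214} + \sqrt{91}\right) + 7128 = \frac{15782881}{2214} + \sqrt{91}$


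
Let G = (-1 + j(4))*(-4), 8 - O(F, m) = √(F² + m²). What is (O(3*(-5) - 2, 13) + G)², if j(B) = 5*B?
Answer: (68 + √458)² ≈ 7992.5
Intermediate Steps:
O(F, m) = 8 - √(F² + m²)
G = -76 (G = (-1 + 5*4)*(-4) = (-1 + 20)*(-4) = 19*(-4) = -76)
(O(3*(-5) - 2, 13) + G)² = ((8 - √((3*(-5) - 2)² + 13²)) - 76)² = ((8 - √((-15 - 2)² + 169)) - 76)² = ((8 - √((-17)² + 169)) - 76)² = ((8 - √(289 + 169)) - 76)² = ((8 - √458) - 76)² = (-68 - √458)²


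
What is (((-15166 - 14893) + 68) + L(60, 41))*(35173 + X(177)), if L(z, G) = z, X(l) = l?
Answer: -1058060850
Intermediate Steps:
(((-15166 - 14893) + 68) + L(60, 41))*(35173 + X(177)) = (((-15166 - 14893) + 68) + 60)*(35173 + 177) = ((-30059 + 68) + 60)*35350 = (-29991 + 60)*35350 = -29931*35350 = -1058060850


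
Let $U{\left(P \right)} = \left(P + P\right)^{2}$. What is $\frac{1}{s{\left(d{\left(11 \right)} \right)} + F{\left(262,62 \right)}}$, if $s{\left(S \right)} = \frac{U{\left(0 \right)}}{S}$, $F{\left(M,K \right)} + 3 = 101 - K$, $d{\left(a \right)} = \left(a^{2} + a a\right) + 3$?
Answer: $\frac{1}{36} \approx 0.027778$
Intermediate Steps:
$U{\left(P \right)} = 4 P^{2}$ ($U{\left(P \right)} = \left(2 P\right)^{2} = 4 P^{2}$)
$d{\left(a \right)} = 3 + 2 a^{2}$ ($d{\left(a \right)} = \left(a^{2} + a^{2}\right) + 3 = 2 a^{2} + 3 = 3 + 2 a^{2}$)
$F{\left(M,K \right)} = 98 - K$ ($F{\left(M,K \right)} = -3 - \left(-101 + K\right) = 98 - K$)
$s{\left(S \right)} = 0$ ($s{\left(S \right)} = \frac{4 \cdot 0^{2}}{S} = \frac{4 \cdot 0}{S} = \frac{0}{S} = 0$)
$\frac{1}{s{\left(d{\left(11 \right)} \right)} + F{\left(262,62 \right)}} = \frac{1}{0 + \left(98 - 62\right)} = \frac{1}{0 + 36} = \frac{1}{36}$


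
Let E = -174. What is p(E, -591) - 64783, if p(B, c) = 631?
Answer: -64152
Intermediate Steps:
p(E, -591) - 64783 = 631 - 64783 = -64152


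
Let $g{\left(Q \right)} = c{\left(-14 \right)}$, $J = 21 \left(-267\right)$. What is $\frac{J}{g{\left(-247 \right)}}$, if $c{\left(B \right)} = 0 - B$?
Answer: $- \frac{801}{2} \approx -400.5$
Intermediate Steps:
$c{\left(B \right)} = - B$
$J = -5607$
$g{\left(Q \right)} = 14$ ($g{\left(Q \right)} = \left(-1\right) \left(-14\right) = 14$)
$\frac{J}{g{\left(-247 \right)}} = - \frac{5607}{14} = \left(-5607\right) \frac{1}{14} = - \frac{801}{2}$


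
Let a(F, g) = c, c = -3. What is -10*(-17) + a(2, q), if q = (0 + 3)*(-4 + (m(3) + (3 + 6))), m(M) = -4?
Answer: 167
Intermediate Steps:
q = 3 (q = (0 + 3)*(-4 + (-4 + (3 + 6))) = 3*(-4 + (-4 + 9)) = 3*(-4 + 5) = 3*1 = 3)
a(F, g) = -3
-10*(-17) + a(2, q) = -10*(-17) - 3 = 170 - 3 = 167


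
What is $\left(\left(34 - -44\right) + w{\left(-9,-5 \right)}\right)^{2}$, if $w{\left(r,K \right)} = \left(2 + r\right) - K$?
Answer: $5776$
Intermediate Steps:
$w{\left(r,K \right)} = 2 + r - K$
$\left(\left(34 - -44\right) + w{\left(-9,-5 \right)}\right)^{2} = \left(\left(34 - -44\right) - 2\right)^{2} = \left(\left(34 + 44\right) + \left(2 - 9 + 5\right)\right)^{2} = \left(78 - 2\right)^{2} = 76^{2} = 5776$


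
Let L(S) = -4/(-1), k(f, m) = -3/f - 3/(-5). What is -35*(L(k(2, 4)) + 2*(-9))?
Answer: 490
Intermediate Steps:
k(f, m) = ⅗ - 3/f (k(f, m) = -3/f - 3*(-⅕) = -3/f + ⅗ = ⅗ - 3/f)
L(S) = 4 (L(S) = -4*(-1) = 4)
-35*(L(k(2, 4)) + 2*(-9)) = -35*(4 + 2*(-9)) = -35*(4 - 18) = -35*(-14) = 490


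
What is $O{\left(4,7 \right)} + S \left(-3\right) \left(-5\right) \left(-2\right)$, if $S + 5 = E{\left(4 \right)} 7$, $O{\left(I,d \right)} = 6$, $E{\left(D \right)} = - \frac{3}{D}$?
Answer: $\frac{627}{2} \approx 313.5$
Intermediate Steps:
$S = - \frac{41}{4}$ ($S = -5 + - \frac{3}{4} \cdot 7 = -5 + \left(-3\right) \frac{1}{4} \cdot 7 = -5 - \frac{21}{4} = - \frac{41}{4} \approx -10.25$)
$O{\left(4,7 \right)} + S \left(-3\right) \left(-5\right) \left(-2\right) = 6 - \frac{41 \left(-3\right) \left(-5\right) \left(-2\right)}{4} = 6 - \frac{41 \cdot 15 \left(-2\right)}{4} = 6 - - \frac{615}{2} = 6 + \frac{615}{2} = \frac{627}{2}$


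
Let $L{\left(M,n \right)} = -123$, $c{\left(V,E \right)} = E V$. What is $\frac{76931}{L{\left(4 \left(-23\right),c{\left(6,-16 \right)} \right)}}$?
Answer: $- \frac{76931}{123} \approx -625.46$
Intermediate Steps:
$\frac{76931}{L{\left(4 \left(-23\right),c{\left(6,-16 \right)} \right)}} = \frac{76931}{-123} = 76931 \left(- \frac{1}{123}\right) = - \frac{76931}{123}$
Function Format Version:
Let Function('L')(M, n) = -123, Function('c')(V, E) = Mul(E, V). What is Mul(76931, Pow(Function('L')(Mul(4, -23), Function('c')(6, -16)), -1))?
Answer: Rational(-76931, 123) ≈ -625.46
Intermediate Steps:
Mul(76931, Pow(Function('L')(Mul(4, -23), Function('c')(6, -16)), -1)) = Mul(76931, Pow(-123, -1)) = Mul(76931, Rational(-1, 123)) = Rational(-76931, 123)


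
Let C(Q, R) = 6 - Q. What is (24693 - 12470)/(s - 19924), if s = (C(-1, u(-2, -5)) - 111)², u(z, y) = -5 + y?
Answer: -12223/9108 ≈ -1.3420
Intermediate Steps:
s = 10816 (s = ((6 - 1*(-1)) - 111)² = ((6 + 1) - 111)² = (7 - 111)² = (-104)² = 10816)
(24693 - 12470)/(s - 19924) = (24693 - 12470)/(10816 - 19924) = 12223/(-9108) = 12223*(-1/9108) = -12223/9108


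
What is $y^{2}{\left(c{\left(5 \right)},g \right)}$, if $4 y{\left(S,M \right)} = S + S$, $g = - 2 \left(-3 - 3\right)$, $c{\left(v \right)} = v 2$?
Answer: $25$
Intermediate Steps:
$c{\left(v \right)} = 2 v$
$g = 12$ ($g = \left(-2\right) \left(-6\right) = 12$)
$y{\left(S,M \right)} = \frac{S}{2}$ ($y{\left(S,M \right)} = \frac{S + S}{4} = \frac{2 S}{4} = \frac{S}{2}$)
$y^{2}{\left(c{\left(5 \right)},g \right)} = \left(\frac{2 \cdot 5}{2}\right)^{2} = \left(\frac{1}{2} \cdot 10\right)^{2} = 5^{2} = 25$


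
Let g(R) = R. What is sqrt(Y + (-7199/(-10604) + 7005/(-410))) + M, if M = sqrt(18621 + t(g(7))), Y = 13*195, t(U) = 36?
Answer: 3*sqrt(2073) + sqrt(119015970789727)/217382 ≈ 186.78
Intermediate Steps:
Y = 2535
M = 3*sqrt(2073) (M = sqrt(18621 + 36) = sqrt(18657) = 3*sqrt(2073) ≈ 136.59)
sqrt(Y + (-7199/(-10604) + 7005/(-410))) + M = sqrt(2535 + (-7199/(-10604) + 7005/(-410))) + 3*sqrt(2073) = sqrt(2535 + (-7199*(-1/10604) + 7005*(-1/410))) + 3*sqrt(2073) = sqrt(2535 + (7199/10604 - 1401/82)) + 3*sqrt(2073) = sqrt(2535 - 7132943/434764) + 3*sqrt(2073) = sqrt(1094993797/434764) + 3*sqrt(2073) = sqrt(119015970789727)/217382 + 3*sqrt(2073) = 3*sqrt(2073) + sqrt(119015970789727)/217382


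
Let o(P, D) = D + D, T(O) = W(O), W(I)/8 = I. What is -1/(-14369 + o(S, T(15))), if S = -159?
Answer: 1/14129 ≈ 7.0776e-5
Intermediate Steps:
W(I) = 8*I
T(O) = 8*O
o(P, D) = 2*D
-1/(-14369 + o(S, T(15))) = -1/(-14369 + 2*(8*15)) = -1/(-14369 + 2*120) = -1/(-14369 + 240) = -1/(-14129) = -1*(-1/14129) = 1/14129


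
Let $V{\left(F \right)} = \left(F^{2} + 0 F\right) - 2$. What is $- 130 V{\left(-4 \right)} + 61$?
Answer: $-1759$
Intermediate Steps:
$V{\left(F \right)} = -2 + F^{2}$ ($V{\left(F \right)} = \left(F^{2} + 0\right) - 2 = F^{2} - 2 = -2 + F^{2}$)
$- 130 V{\left(-4 \right)} + 61 = - 130 \left(-2 + \left(-4\right)^{2}\right) + 61 = - 130 \left(-2 + 16\right) + 61 = \left(-130\right) 14 + 61 = -1820 + 61 = -1759$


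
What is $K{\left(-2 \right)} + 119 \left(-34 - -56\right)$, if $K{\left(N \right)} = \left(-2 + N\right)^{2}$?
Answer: $2634$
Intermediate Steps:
$K{\left(-2 \right)} + 119 \left(-34 - -56\right) = \left(-2 - 2\right)^{2} + 119 \left(-34 - -56\right) = \left(-4\right)^{2} + 119 \left(-34 + 56\right) = 16 + 119 \cdot 22 = 16 + 2618 = 2634$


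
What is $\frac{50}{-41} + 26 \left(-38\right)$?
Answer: $- \frac{40558}{41} \approx -989.22$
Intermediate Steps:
$\frac{50}{-41} + 26 \left(-38\right) = 50 \left(- \frac{1}{41}\right) - 988 = - \frac{50}{41} - 988 = - \frac{40558}{41}$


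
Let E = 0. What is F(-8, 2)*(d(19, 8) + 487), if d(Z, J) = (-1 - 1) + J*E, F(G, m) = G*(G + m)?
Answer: 23280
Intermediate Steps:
d(Z, J) = -2 (d(Z, J) = (-1 - 1) + J*0 = -2 + 0 = -2)
F(-8, 2)*(d(19, 8) + 487) = (-8*(-8 + 2))*(-2 + 487) = -8*(-6)*485 = 48*485 = 23280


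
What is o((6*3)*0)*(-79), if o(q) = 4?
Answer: -316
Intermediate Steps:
o((6*3)*0)*(-79) = 4*(-79) = -316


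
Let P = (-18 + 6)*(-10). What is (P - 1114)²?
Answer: 988036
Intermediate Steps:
P = 120 (P = -12*(-10) = 120)
(P - 1114)² = (120 - 1114)² = (-994)² = 988036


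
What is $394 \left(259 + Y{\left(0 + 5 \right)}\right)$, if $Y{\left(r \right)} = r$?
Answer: $104016$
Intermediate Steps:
$394 \left(259 + Y{\left(0 + 5 \right)}\right) = 394 \left(259 + \left(0 + 5\right)\right) = 394 \left(259 + 5\right) = 394 \cdot 264 = 104016$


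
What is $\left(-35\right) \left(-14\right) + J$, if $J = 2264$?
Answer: $2754$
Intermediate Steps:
$\left(-35\right) \left(-14\right) + J = \left(-35\right) \left(-14\right) + 2264 = 490 + 2264 = 2754$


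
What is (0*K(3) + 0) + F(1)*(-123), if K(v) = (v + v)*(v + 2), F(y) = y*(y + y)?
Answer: -246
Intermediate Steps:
F(y) = 2*y**2 (F(y) = y*(2*y) = 2*y**2)
K(v) = 2*v*(2 + v) (K(v) = (2*v)*(2 + v) = 2*v*(2 + v))
(0*K(3) + 0) + F(1)*(-123) = (0*(2*3*(2 + 3)) + 0) + (2*1**2)*(-123) = (0*(2*3*5) + 0) + (2*1)*(-123) = (0*30 + 0) + 2*(-123) = (0 + 0) - 246 = 0 - 246 = -246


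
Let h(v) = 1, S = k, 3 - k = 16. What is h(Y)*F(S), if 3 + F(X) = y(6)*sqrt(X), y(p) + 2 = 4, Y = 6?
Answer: -3 + 2*I*sqrt(13) ≈ -3.0 + 7.2111*I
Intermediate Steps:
k = -13 (k = 3 - 1*16 = 3 - 16 = -13)
y(p) = 2 (y(p) = -2 + 4 = 2)
S = -13
F(X) = -3 + 2*sqrt(X)
h(Y)*F(S) = 1*(-3 + 2*sqrt(-13)) = 1*(-3 + 2*(I*sqrt(13))) = 1*(-3 + 2*I*sqrt(13)) = -3 + 2*I*sqrt(13)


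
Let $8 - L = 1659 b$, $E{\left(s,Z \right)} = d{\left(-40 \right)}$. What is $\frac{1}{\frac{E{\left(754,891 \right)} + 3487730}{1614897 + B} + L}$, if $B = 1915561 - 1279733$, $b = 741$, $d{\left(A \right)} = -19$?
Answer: $- \frac{2250725}{2766837512764} \approx -8.1346 \cdot 10^{-7}$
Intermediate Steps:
$E{\left(s,Z \right)} = -19$
$B = 635828$
$L = -1229311$ ($L = 8 - 1659 \cdot 741 = 8 - 1229319 = -1229311$)
$\frac{1}{\frac{E{\left(754,891 \right)} + 3487730}{1614897 + B} + L} = \frac{1}{\frac{-19 + 3487730}{1614897 + 635828} - 1229311} = \frac{1}{\frac{3487711}{2250725} - 1229311} = \frac{1}{- \frac{2766837512764}{2250725}} = - \frac{2250725}{2766837512764}$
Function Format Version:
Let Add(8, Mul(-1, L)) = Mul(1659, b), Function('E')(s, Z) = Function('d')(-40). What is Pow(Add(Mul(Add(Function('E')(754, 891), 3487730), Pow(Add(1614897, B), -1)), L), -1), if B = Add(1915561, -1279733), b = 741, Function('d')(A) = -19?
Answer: Rational(-2250725, 2766837512764) ≈ -8.1346e-7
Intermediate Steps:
Function('E')(s, Z) = -19
B = 635828
L = -1229311 (L = Add(8, Mul(-1, Mul(1659, 741))) = Add(8, Mul(-1, 1229319)) = Add(8, -1229319) = -1229311)
Pow(Add(Mul(Add(Function('E')(754, 891), 3487730), Pow(Add(1614897, B), -1)), L), -1) = Pow(Add(Mul(Add(-19, 3487730), Pow(Add(1614897, 635828), -1)), -1229311), -1) = Pow(Add(Mul(3487711, Pow(2250725, -1)), -1229311), -1) = Pow(Add(Mul(3487711, Rational(1, 2250725)), -1229311), -1) = Pow(Add(Rational(3487711, 2250725), -1229311), -1) = Pow(Rational(-2766837512764, 2250725), -1) = Rational(-2250725, 2766837512764)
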